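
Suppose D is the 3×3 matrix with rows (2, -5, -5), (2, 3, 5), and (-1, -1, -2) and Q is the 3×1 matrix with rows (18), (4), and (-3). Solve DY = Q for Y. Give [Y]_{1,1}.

4

D is on the left of Y, so left-multiply by D⁻¹: Y = D⁻¹Q.
D has determinant -2; D⁻¹ = [[1/2, 5/2, 5], [1/2, 9/2, 10], [-1/2, -7/2, -8]].
Y = D⁻¹Q = [[1/2, 5/2, 5], [1/2, 9/2, 10], [-1/2, -7/2, -8]] · [[18], [4], [-3]] = [[4], [-3], [1]].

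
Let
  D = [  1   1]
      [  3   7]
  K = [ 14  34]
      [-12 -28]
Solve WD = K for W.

Right-multiplying both sides by D⁻¹ gives W = KD⁻¹.
det D = 4, so D⁻¹ = [[7/4, -1/4], [-3/4, 1/4]].
W = KD⁻¹ = [[14, 34], [-12, -28]] · [[7/4, -1/4], [-3/4, 1/4]] = [[-1, 5], [0, -4]].

W = [[-1, 5], [0, -4]]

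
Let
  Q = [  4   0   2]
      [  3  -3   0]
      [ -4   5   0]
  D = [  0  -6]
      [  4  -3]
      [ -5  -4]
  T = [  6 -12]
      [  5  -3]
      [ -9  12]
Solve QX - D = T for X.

X = [[1, -2], [-2, 0], [1, -5]]

QX = T + D = [[6, -18], [9, -6], [-14, 8]].
Q is on the left of X, so left-multiply by Q⁻¹: X = Q⁻¹(T + D).
det Q = 6, so Q⁻¹ = [[0, 5/3, 1], [0, 4/3, 1], [1/2, -10/3, -2]].
X = Q⁻¹(T + D) = [[1, -2], [-2, 0], [1, -5]].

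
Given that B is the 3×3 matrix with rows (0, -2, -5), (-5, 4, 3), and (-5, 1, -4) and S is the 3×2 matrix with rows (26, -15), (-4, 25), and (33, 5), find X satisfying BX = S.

B is on the left of X, so left-multiply by B⁻¹: X = B⁻¹S.
det B = -5, so B⁻¹ = [[19/5, 13/5, -14/5], [7, 5, -5], [-3, -2, 2]].
X = B⁻¹S = [[19/5, 13/5, -14/5], [7, 5, -5], [-3, -2, 2]] · [[26, -15], [-4, 25], [33, 5]] = [[-4, -6], [-3, -5], [-4, 5]].

X = [[-4, -6], [-3, -5], [-4, 5]]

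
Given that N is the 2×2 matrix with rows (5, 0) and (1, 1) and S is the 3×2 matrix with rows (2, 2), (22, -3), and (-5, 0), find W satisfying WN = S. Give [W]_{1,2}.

Since N sits to the right of W, W = SN⁻¹.
det N = 5; the adjugate gives N⁻¹ = [[1/5, 0], [-1/5, 1]].
W = SN⁻¹ = [[2, 2], [22, -3], [-5, 0]] · [[1/5, 0], [-1/5, 1]] = [[0, 2], [5, -3], [-1, 0]].

2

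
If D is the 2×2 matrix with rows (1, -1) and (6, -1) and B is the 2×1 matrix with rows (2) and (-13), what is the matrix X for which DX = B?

Left-multiplying both sides by D⁻¹ gives X = D⁻¹B.
det D = 5, so D⁻¹ = [[-1/5, 1/5], [-6/5, 1/5]].
X = D⁻¹B = [[-1/5, 1/5], [-6/5, 1/5]] · [[2], [-13]] = [[-3], [-5]].

X = [[-3], [-5]]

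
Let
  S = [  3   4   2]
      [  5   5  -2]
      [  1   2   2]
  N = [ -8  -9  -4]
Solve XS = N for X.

X = [[-6, 1, 5]]

S is on the right of X, so right-multiply by S⁻¹: X = NS⁻¹.
det S = 4; the adjugate gives S⁻¹ = [[7/2, -1, -9/2], [-3, 1, 4], [5/4, -1/2, -5/4]].
X = NS⁻¹ = [[-8, -9, -4]] · [[7/2, -1, -9/2], [-3, 1, 4], [5/4, -1/2, -5/4]] = [[-6, 1, 5]].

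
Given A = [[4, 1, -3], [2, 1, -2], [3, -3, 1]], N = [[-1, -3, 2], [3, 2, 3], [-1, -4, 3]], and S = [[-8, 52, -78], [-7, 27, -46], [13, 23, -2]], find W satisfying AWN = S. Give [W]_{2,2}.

-2

Isolating W: multiply by A⁻¹ from the left and N⁻¹ from the right, so W = A⁻¹SN⁻¹.
det A = -1; the adjugate gives A⁻¹ = [[5, -8, -1], [8, -13, -2], [9, -15, -2]].
det N = -2, so N⁻¹ = [[-9, -1/2, 13/2], [6, 1/2, -9/2], [5, 1/2, -7/2]].
A⁻¹S = [[3, 21, -20], [1, 19, -22], [7, 17, -8]].
W = (A⁻¹S)N⁻¹ = [[-1, -1, -5], [-5, -2, -2], [-1, 1, -3]].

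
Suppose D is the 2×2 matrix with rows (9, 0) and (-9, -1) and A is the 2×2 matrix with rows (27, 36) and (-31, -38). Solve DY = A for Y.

Y = [[3, 4], [4, 2]]

D is on the left of Y, so left-multiply by D⁻¹: Y = D⁻¹A.
det D = -9; the adjugate gives D⁻¹ = [[1/9, 0], [-1, -1]].
Y = D⁻¹A = [[1/9, 0], [-1, -1]] · [[27, 36], [-31, -38]] = [[3, 4], [4, 2]].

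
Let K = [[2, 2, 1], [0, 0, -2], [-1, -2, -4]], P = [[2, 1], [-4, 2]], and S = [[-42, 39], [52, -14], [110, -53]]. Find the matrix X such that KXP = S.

X = [[1, 3], [5, 2], [-3, 5]]

X = K⁻¹SP⁻¹ (apply K⁻¹ on the left and P⁻¹ on the right).
K has determinant -4; K⁻¹ = [[1, -3/2, 1], [-1/2, 7/4, -1], [0, -1/2, 0]].
P has determinant 8; P⁻¹ = [[1/4, -1/8], [1/2, 1/4]].
K⁻¹S = [[-10, 7], [2, 9], [-26, 7]].
X = (K⁻¹S)P⁻¹ = [[1, 3], [5, 2], [-3, 5]].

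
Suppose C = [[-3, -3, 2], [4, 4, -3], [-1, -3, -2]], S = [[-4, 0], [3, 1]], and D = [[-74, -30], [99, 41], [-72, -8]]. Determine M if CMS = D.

M = C⁻¹DS⁻¹ (apply C⁻¹ on the left and S⁻¹ on the right).
det C = 2, so C⁻¹ = [[-17/2, -6, 1/2], [11/2, 4, -1/2], [-4, -3, 0]].
det S = -4; the adjugate gives S⁻¹ = [[-1/4, 0], [3/4, 1]].
C⁻¹D = [[-1, 5], [25, 3], [-1, -3]].
M = (C⁻¹D)S⁻¹ = [[4, 5], [-4, 3], [-2, -3]].

M = [[4, 5], [-4, 3], [-2, -3]]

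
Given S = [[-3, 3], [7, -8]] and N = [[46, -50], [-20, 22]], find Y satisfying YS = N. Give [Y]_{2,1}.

2

S is on the right of Y, so right-multiply by S⁻¹: Y = NS⁻¹.
S has determinant 3; S⁻¹ = [[-8/3, -1], [-7/3, -1]].
Y = NS⁻¹ = [[46, -50], [-20, 22]] · [[-8/3, -1], [-7/3, -1]] = [[-6, 4], [2, -2]].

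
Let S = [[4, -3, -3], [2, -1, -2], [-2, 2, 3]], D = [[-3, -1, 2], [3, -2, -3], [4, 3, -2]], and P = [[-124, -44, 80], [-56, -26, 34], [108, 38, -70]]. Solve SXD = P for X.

Isolating X: multiply by S⁻¹ from the left and D⁻¹ from the right, so X = S⁻¹PD⁻¹.
det S = 4, so S⁻¹ = [[1/4, 3/4, 3/4], [-1/2, 3/2, 1/2], [1/2, -1/2, 1/2]].
det D = 1; the adjugate gives D⁻¹ = [[13, 4, 7], [-6, -2, -3], [17, 5, 9]].
S⁻¹P = [[8, -2, -7], [32, 2, -24], [20, 10, -12]].
X = (S⁻¹P)D⁻¹ = [[-3, 1, -1], [-4, 4, 2], [-4, 0, 2]].

X = [[-3, 1, -1], [-4, 4, 2], [-4, 0, 2]]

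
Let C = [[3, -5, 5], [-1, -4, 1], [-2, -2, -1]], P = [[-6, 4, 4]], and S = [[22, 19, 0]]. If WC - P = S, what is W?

WC = S + P = [[16, 23, 4]].
Right-multiplying both sides by C⁻¹ gives W = (S + P)C⁻¹.
C has determinant 3; C⁻¹ = [[2, -5, 5], [-1, 7/3, -8/3], [-2, 16/3, -17/3]].
W = (S + P)C⁻¹ = [[1, -5, -4]].

W = [[1, -5, -4]]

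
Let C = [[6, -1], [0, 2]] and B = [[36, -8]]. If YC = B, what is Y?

Y = [[6, -1]]

C is on the right of Y, so right-multiply by C⁻¹: Y = BC⁻¹.
C has determinant 12; C⁻¹ = [[1/6, 1/12], [0, 1/2]].
Y = BC⁻¹ = [[36, -8]] · [[1/6, 1/12], [0, 1/2]] = [[6, -1]].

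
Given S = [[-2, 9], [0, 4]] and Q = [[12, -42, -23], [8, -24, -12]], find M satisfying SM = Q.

M = [[3, -6, -2], [2, -6, -3]]

Left-multiplying both sides by S⁻¹ gives M = S⁻¹Q.
S has determinant -8; S⁻¹ = [[-1/2, 9/8], [0, 1/4]].
M = S⁻¹Q = [[-1/2, 9/8], [0, 1/4]] · [[12, -42, -23], [8, -24, -12]] = [[3, -6, -2], [2, -6, -3]].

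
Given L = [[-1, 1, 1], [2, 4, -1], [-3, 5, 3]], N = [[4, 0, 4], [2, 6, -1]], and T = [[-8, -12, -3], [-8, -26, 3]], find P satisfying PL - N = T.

PL = T + N = [[-4, -12, 1], [-6, -20, 2]].
Since L sits to the right of P, P = (T + N)L⁻¹.
det L = 2; the adjugate gives L⁻¹ = [[17/2, 1, -5/2], [-3/2, 0, 1/2], [11, 1, -3]].
P = (T + N)L⁻¹ = [[-5, -3, 1], [1, -4, -1]].

P = [[-5, -3, 1], [1, -4, -1]]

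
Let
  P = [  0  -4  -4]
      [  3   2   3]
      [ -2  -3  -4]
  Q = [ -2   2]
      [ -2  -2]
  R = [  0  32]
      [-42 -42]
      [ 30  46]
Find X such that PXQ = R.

Isolating X: multiply by P⁻¹ from the left and Q⁻¹ from the right, so X = P⁻¹RQ⁻¹.
det P = -4; the adjugate gives P⁻¹ = [[-1/4, 1, 1], [-3/2, 2, 3], [5/4, -2, -3]].
det Q = 8; the adjugate gives Q⁻¹ = [[-1/4, -1/4], [1/4, -1/4]].
P⁻¹R = [[-12, -4], [6, 6], [-6, -14]].
X = (P⁻¹R)Q⁻¹ = [[2, 4], [0, -3], [-2, 5]].

X = [[2, 4], [0, -3], [-2, 5]]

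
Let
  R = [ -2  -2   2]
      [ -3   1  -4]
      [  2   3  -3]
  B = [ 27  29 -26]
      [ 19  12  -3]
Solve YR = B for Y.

Y = [[-6, -1, 6], [0, -3, 5]]

Right-multiplying both sides by R⁻¹ gives Y = BR⁻¹.
det R = -6, so R⁻¹ = [[-3/2, 0, -1], [17/6, -1/3, 7/3], [11/6, -1/3, 4/3]].
Y = BR⁻¹ = [[27, 29, -26], [19, 12, -3]] · [[-3/2, 0, -1], [17/6, -1/3, 7/3], [11/6, -1/3, 4/3]] = [[-6, -1, 6], [0, -3, 5]].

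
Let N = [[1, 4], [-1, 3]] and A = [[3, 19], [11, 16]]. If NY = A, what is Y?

N is on the left of Y, so left-multiply by N⁻¹: Y = N⁻¹A.
N has determinant 7; N⁻¹ = [[3/7, -4/7], [1/7, 1/7]].
Y = N⁻¹A = [[3/7, -4/7], [1/7, 1/7]] · [[3, 19], [11, 16]] = [[-5, -1], [2, 5]].

Y = [[-5, -1], [2, 5]]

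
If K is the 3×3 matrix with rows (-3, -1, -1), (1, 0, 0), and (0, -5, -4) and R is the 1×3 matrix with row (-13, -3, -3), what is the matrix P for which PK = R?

P = [[3, -4, 0]]

Since K sits to the right of P, P = RK⁻¹.
K has determinant 1; K⁻¹ = [[0, 1, 0], [4, 12, -1], [-5, -15, 1]].
P = RK⁻¹ = [[-13, -3, -3]] · [[0, 1, 0], [4, 12, -1], [-5, -15, 1]] = [[3, -4, 0]].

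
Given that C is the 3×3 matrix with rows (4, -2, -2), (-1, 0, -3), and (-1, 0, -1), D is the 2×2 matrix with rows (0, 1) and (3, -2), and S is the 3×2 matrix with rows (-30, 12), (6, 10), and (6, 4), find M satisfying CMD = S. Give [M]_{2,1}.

-3

Isolating M: multiply by C⁻¹ from the left and D⁻¹ from the right, so M = C⁻¹SD⁻¹.
C has determinant -4; C⁻¹ = [[0, 1/2, -3/2], [-1/2, 3/2, -7/2], [0, -1/2, 1/2]].
D has determinant -3; D⁻¹ = [[2/3, 1/3], [1, 0]].
C⁻¹S = [[-6, -1], [3, -5], [0, -3]].
M = (C⁻¹S)D⁻¹ = [[-5, -2], [-3, 1], [-3, 0]].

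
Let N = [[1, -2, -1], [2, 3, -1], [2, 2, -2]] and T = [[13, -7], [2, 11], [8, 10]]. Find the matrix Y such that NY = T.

Y = [[4, -2], [-3, 4], [-3, -3]]

Left-multiplying both sides by N⁻¹ gives Y = N⁻¹T.
det N = -6; the adjugate gives N⁻¹ = [[2/3, 1, -5/6], [-1/3, 0, 1/6], [1/3, 1, -7/6]].
Y = N⁻¹T = [[2/3, 1, -5/6], [-1/3, 0, 1/6], [1/3, 1, -7/6]] · [[13, -7], [2, 11], [8, 10]] = [[4, -2], [-3, 4], [-3, -3]].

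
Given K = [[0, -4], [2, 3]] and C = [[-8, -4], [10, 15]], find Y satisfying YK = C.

Since K sits to the right of Y, Y = CK⁻¹.
det K = 8, so K⁻¹ = [[3/8, 1/2], [-1/4, 0]].
Y = CK⁻¹ = [[-8, -4], [10, 15]] · [[3/8, 1/2], [-1/4, 0]] = [[-2, -4], [0, 5]].

Y = [[-2, -4], [0, 5]]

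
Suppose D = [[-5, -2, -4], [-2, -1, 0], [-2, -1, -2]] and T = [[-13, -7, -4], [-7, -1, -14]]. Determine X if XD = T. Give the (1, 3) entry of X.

Since D sits to the right of X, X = TD⁻¹.
D has determinant -2; D⁻¹ = [[-1, 0, 2], [2, -1, -4], [0, 1/2, -1/2]].
X = TD⁻¹ = [[-13, -7, -4], [-7, -1, -14]] · [[-1, 0, 2], [2, -1, -4], [0, 1/2, -1/2]] = [[-1, 5, 4], [5, -6, -3]].

4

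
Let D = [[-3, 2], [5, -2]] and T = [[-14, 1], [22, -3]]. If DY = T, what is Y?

D is on the left of Y, so left-multiply by D⁻¹: Y = D⁻¹T.
det D = -4, so D⁻¹ = [[1/2, 1/2], [5/4, 3/4]].
Y = D⁻¹T = [[1/2, 1/2], [5/4, 3/4]] · [[-14, 1], [22, -3]] = [[4, -1], [-1, -1]].

Y = [[4, -1], [-1, -1]]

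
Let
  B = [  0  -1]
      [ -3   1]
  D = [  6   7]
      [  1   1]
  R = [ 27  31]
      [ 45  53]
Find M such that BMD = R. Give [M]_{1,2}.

0

Isolating M: multiply by B⁻¹ from the left and D⁻¹ from the right, so M = B⁻¹RD⁻¹.
B has determinant -3; B⁻¹ = [[-1/3, -1/3], [-1, 0]].
D has determinant -1; D⁻¹ = [[-1, 7], [1, -6]].
B⁻¹R = [[-24, -28], [-27, -31]].
M = (B⁻¹R)D⁻¹ = [[-4, 0], [-4, -3]].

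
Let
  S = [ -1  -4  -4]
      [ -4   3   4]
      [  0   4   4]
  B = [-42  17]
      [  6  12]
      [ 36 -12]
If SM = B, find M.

Left-multiplying both sides by S⁻¹ gives M = S⁻¹B.
det S = 4; the adjugate gives S⁻¹ = [[-1, 0, -1], [4, -1, 5], [-4, 1, -19/4]].
M = S⁻¹B = [[-1, 0, -1], [4, -1, 5], [-4, 1, -19/4]] · [[-42, 17], [6, 12], [36, -12]] = [[6, -5], [6, -4], [3, 1]].

M = [[6, -5], [6, -4], [3, 1]]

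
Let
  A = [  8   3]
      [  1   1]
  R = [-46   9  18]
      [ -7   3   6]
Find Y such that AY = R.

Y = [[-5, 0, 0], [-2, 3, 6]]

A is on the left of Y, so left-multiply by A⁻¹: Y = A⁻¹R.
det A = 5, so A⁻¹ = [[1/5, -3/5], [-1/5, 8/5]].
Y = A⁻¹R = [[1/5, -3/5], [-1/5, 8/5]] · [[-46, 9, 18], [-7, 3, 6]] = [[-5, 0, 0], [-2, 3, 6]].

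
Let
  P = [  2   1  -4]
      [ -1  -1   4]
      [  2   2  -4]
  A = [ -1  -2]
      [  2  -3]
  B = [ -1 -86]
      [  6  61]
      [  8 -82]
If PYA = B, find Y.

Y = P⁻¹BA⁻¹ (apply P⁻¹ on the left and A⁻¹ on the right).
det P = -4; the adjugate gives P⁻¹ = [[1, 1, 0], [-1, 0, 1], [0, 1/2, 1/4]].
det A = 7; the adjugate gives A⁻¹ = [[-3/7, 2/7], [-2/7, -1/7]].
P⁻¹B = [[5, -25], [9, 4], [5, 10]].
Y = (P⁻¹B)A⁻¹ = [[5, 5], [-5, 2], [-5, 0]].

Y = [[5, 5], [-5, 2], [-5, 0]]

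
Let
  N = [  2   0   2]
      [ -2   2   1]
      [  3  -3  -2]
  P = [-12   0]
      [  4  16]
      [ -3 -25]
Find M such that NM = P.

M = [[0, -2], [5, 5], [-6, 2]]

Since N multiplies M on the left, M = N⁻¹P.
N has determinant -2; N⁻¹ = [[1/2, 3, 2], [1/2, 5, 3], [0, -3, -2]].
M = N⁻¹P = [[1/2, 3, 2], [1/2, 5, 3], [0, -3, -2]] · [[-12, 0], [4, 16], [-3, -25]] = [[0, -2], [5, 5], [-6, 2]].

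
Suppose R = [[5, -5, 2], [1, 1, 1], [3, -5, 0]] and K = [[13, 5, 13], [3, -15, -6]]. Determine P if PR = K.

P = [[4, 5, -4], [-3, 0, 6]]

Since R sits to the right of P, P = KR⁻¹.
det R = -6, so R⁻¹ = [[-5/6, 5/3, 7/6], [-1/2, 1, 1/2], [4/3, -5/3, -5/3]].
P = KR⁻¹ = [[13, 5, 13], [3, -15, -6]] · [[-5/6, 5/3, 7/6], [-1/2, 1, 1/2], [4/3, -5/3, -5/3]] = [[4, 5, -4], [-3, 0, 6]].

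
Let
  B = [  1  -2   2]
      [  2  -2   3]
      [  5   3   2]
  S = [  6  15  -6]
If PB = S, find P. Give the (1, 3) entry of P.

3

Since B sits to the right of P, P = SB⁻¹.
B has determinant -3; B⁻¹ = [[13/3, -10/3, 2/3], [-11/3, 8/3, -1/3], [-16/3, 13/3, -2/3]].
P = SB⁻¹ = [[6, 15, -6]] · [[13/3, -10/3, 2/3], [-11/3, 8/3, -1/3], [-16/3, 13/3, -2/3]] = [[3, -6, 3]].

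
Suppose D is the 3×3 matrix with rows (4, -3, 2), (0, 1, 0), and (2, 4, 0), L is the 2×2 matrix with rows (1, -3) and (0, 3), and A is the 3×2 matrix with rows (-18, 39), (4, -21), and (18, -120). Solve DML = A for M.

M = [[1, -5], [4, -3], [-5, 3]]

M = D⁻¹AL⁻¹ (apply D⁻¹ on the left and L⁻¹ on the right).
D has determinant -4; D⁻¹ = [[0, -2, 1/2], [0, 1, 0], [1/2, 11/2, -1]].
det L = 3, so L⁻¹ = [[1, 1], [0, 1/3]].
D⁻¹A = [[1, -18], [4, -21], [-5, 24]].
M = (D⁻¹A)L⁻¹ = [[1, -5], [4, -3], [-5, 3]].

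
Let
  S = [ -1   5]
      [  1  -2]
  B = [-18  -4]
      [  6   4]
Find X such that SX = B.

S is on the left of X, so left-multiply by S⁻¹: X = S⁻¹B.
det S = -3, so S⁻¹ = [[2/3, 5/3], [1/3, 1/3]].
X = S⁻¹B = [[2/3, 5/3], [1/3, 1/3]] · [[-18, -4], [6, 4]] = [[-2, 4], [-4, 0]].

X = [[-2, 4], [-4, 0]]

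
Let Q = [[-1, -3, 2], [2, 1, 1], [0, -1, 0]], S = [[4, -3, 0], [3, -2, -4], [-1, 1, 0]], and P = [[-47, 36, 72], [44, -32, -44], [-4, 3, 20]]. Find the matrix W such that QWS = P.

W = Q⁻¹PS⁻¹ (apply Q⁻¹ on the left and S⁻¹ on the right).
Q has determinant -5; Q⁻¹ = [[-1/5, 2/5, 1], [0, 0, -1], [2/5, 1/5, -1]].
det S = 4; the adjugate gives S⁻¹ = [[1, 0, 3], [1, 0, 4], [1/4, -1/4, 1/4]].
Q⁻¹P = [[23, -17, -12], [4, -3, -20], [-6, 5, 0]].
W = (Q⁻¹P)S⁻¹ = [[3, 3, -2], [-4, 5, -5], [-1, 0, 2]].

W = [[3, 3, -2], [-4, 5, -5], [-1, 0, 2]]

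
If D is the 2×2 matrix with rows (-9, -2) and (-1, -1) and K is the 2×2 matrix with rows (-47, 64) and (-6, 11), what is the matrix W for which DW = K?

Left-multiplying both sides by D⁻¹ gives W = D⁻¹K.
det D = 7, so D⁻¹ = [[-1/7, 2/7], [1/7, -9/7]].
W = D⁻¹K = [[-1/7, 2/7], [1/7, -9/7]] · [[-47, 64], [-6, 11]] = [[5, -6], [1, -5]].

W = [[5, -6], [1, -5]]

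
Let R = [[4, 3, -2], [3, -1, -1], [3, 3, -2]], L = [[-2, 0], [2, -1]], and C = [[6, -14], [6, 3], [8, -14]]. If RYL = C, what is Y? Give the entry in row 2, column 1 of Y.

5

Y = R⁻¹CL⁻¹ (apply R⁻¹ on the left and L⁻¹ on the right).
det R = 5; the adjugate gives R⁻¹ = [[1, 0, -1], [3/5, -2/5, -2/5], [12/5, -3/5, -13/5]].
det L = 2, so L⁻¹ = [[-1/2, 0], [-1, -1]].
R⁻¹C = [[-2, 0], [-2, -4], [-10, 1]].
Y = (R⁻¹C)L⁻¹ = [[1, 0], [5, 4], [4, -1]].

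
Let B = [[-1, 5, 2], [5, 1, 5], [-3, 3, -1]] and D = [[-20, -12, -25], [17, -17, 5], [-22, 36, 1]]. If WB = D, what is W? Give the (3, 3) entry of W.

Right-multiplying both sides by B⁻¹ gives W = DB⁻¹.
B has determinant 2; B⁻¹ = [[-8, 11/2, 23/2], [-5, 7/2, 15/2], [9, -6, -13]].
W = DB⁻¹ = [[-20, -12, -25], [17, -17, 5], [-22, 36, 1]] · [[-8, 11/2, 23/2], [-5, 7/2, 15/2], [9, -6, -13]] = [[-5, -2, 5], [-6, 4, 3], [5, -1, 4]].

4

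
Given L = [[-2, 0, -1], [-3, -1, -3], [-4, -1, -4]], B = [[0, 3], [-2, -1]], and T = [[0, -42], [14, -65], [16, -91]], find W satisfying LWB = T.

W = [[5, -1], [-3, 4], [4, 2]]

W = L⁻¹TB⁻¹ (apply L⁻¹ on the left and B⁻¹ on the right).
det L = -1, so L⁻¹ = [[-1, -1, 1], [0, -4, 3], [1, 2, -2]].
det B = 6; the adjugate gives B⁻¹ = [[-1/6, -1/2], [1/3, 0]].
L⁻¹T = [[2, 16], [-8, -13], [-4, 10]].
W = (L⁻¹T)B⁻¹ = [[5, -1], [-3, 4], [4, 2]].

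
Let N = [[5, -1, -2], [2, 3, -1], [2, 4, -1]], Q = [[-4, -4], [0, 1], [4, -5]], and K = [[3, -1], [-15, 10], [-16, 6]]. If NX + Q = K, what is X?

NX = K − Q = [[7, 3], [-15, 9], [-20, 11]].
Since N multiplies X on the left, X = N⁻¹(K − Q).
det N = 1; the adjugate gives N⁻¹ = [[1, -9, 7], [0, -1, 1], [2, -22, 17]].
X = N⁻¹(K − Q) = [[2, -1], [-5, 2], [4, -5]].

X = [[2, -1], [-5, 2], [4, -5]]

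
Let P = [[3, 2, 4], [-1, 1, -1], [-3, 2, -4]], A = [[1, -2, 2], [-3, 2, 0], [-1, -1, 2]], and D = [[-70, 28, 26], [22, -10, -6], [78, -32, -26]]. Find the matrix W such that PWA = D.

W = [[1, 3, -2], [1, 0, -1], [1, 4, 3]]

W = P⁻¹DA⁻¹ (apply P⁻¹ on the left and A⁻¹ on the right).
det P = -4; the adjugate gives P⁻¹ = [[1/2, -4, 3/2], [1/4, 0, 1/4], [-1/4, 3, -5/4]].
det A = 2; the adjugate gives A⁻¹ = [[2, 1, -2], [3, 2, -3], [5/2, 3/2, -2]].
P⁻¹D = [[-6, 6, -2], [2, -1, 0], [-14, 3, 8]].
W = (P⁻¹D)A⁻¹ = [[1, 3, -2], [1, 0, -1], [1, 4, 3]].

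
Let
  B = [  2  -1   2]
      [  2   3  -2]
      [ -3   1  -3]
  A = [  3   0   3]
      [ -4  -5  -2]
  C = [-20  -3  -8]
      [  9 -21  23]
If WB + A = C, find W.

WB = C − A = [[-23, -3, -11], [13, -16, 25]].
B is on the right of W, so right-multiply by B⁻¹: W = (C − A)B⁻¹.
det B = -4, so B⁻¹ = [[7/4, 1/4, 1], [-3, 0, -2], [-11/4, -1/4, -2]].
W = (C − A)B⁻¹ = [[-1, -3, 5], [2, -3, -5]].

W = [[-1, -3, 5], [2, -3, -5]]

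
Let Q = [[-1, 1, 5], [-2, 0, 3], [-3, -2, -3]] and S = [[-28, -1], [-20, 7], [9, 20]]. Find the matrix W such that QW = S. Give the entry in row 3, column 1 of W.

Q is on the left of W, so left-multiply by Q⁻¹: W = Q⁻¹S.
det Q = -1, so Q⁻¹ = [[-6, 7, -3], [15, -18, 7], [-4, 5, -2]].
W = Q⁻¹S = [[-6, 7, -3], [15, -18, 7], [-4, 5, -2]] · [[-28, -1], [-20, 7], [9, 20]] = [[1, -5], [3, -1], [-6, -1]].

-6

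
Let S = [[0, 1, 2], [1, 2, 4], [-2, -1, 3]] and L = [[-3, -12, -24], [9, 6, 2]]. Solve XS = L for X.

S is on the right of X, so right-multiply by S⁻¹: X = LS⁻¹.
det S = -5; the adjugate gives S⁻¹ = [[-2, 1, 0], [11/5, -4/5, -2/5], [-3/5, 2/5, 1/5]].
X = LS⁻¹ = [[-3, -12, -24], [9, 6, 2]] · [[-2, 1, 0], [11/5, -4/5, -2/5], [-3/5, 2/5, 1/5]] = [[-6, -3, 0], [-6, 5, -2]].

X = [[-6, -3, 0], [-6, 5, -2]]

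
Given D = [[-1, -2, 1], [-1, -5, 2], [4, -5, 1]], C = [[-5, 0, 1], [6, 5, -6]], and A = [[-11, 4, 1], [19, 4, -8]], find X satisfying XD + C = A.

X = [[3, -1, -1], [3, -4, 3]]

XD = A − C = [[-6, 4, 0], [13, -1, -2]].
Right-multiplying both sides by D⁻¹ gives X = (A − C)D⁻¹.
D has determinant 2; D⁻¹ = [[5/2, -3/2, 1/2], [9/2, -5/2, 1/2], [25/2, -13/2, 3/2]].
X = (A − C)D⁻¹ = [[3, -1, -1], [3, -4, 3]].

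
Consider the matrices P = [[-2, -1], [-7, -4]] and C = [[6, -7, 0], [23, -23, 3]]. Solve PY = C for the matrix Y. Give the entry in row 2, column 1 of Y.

-4

P is on the left of Y, so left-multiply by P⁻¹: Y = P⁻¹C.
det P = 1; the adjugate gives P⁻¹ = [[-4, 1], [7, -2]].
Y = P⁻¹C = [[-4, 1], [7, -2]] · [[6, -7, 0], [23, -23, 3]] = [[-1, 5, 3], [-4, -3, -6]].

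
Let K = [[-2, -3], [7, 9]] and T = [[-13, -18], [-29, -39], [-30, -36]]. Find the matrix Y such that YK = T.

K is on the right of Y, so right-multiply by K⁻¹: Y = TK⁻¹.
det K = 3; the adjugate gives K⁻¹ = [[3, 1], [-7/3, -2/3]].
Y = TK⁻¹ = [[-13, -18], [-29, -39], [-30, -36]] · [[3, 1], [-7/3, -2/3]] = [[3, -1], [4, -3], [-6, -6]].

Y = [[3, -1], [4, -3], [-6, -6]]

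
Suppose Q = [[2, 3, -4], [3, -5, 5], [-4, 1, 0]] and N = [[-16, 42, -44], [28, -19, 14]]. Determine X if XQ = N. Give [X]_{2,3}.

-6

Right-multiplying both sides by Q⁻¹ gives X = NQ⁻¹.
det Q = -2, so Q⁻¹ = [[5/2, 2, 5/2], [10, 8, 11], [17/2, 7, 19/2]].
X = NQ⁻¹ = [[-16, 42, -44], [28, -19, 14]] · [[5/2, 2, 5/2], [10, 8, 11], [17/2, 7, 19/2]] = [[6, -4, 4], [-1, 2, -6]].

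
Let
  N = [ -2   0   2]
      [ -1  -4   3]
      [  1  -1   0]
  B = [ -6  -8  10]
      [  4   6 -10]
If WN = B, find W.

N is on the right of W, so right-multiply by N⁻¹: W = BN⁻¹.
det N = 4, so N⁻¹ = [[3/4, -1/2, 2], [3/4, -1/2, 1], [5/4, -1/2, 2]].
W = BN⁻¹ = [[-6, -8, 10], [4, 6, -10]] · [[3/4, -1/2, 2], [3/4, -1/2, 1], [5/4, -1/2, 2]] = [[2, 2, 0], [-5, 0, -6]].

W = [[2, 2, 0], [-5, 0, -6]]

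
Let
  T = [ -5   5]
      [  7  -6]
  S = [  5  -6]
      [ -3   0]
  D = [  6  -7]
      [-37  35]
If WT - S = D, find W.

WT = D + S = [[11, -13], [-40, 35]].
Right-multiplying both sides by T⁻¹ gives W = (D + S)T⁻¹.
det T = -5, so T⁻¹ = [[6/5, 1], [7/5, 1]].
W = (D + S)T⁻¹ = [[-5, -2], [1, -5]].

W = [[-5, -2], [1, -5]]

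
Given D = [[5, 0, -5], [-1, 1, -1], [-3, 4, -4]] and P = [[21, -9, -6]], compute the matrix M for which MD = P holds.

D is on the right of M, so right-multiply by D⁻¹: M = PD⁻¹.
det D = 5, so D⁻¹ = [[0, -4, 1], [-1/5, -7, 2], [-1/5, -4, 1]].
M = PD⁻¹ = [[21, -9, -6]] · [[0, -4, 1], [-1/5, -7, 2], [-1/5, -4, 1]] = [[3, 3, -3]].

M = [[3, 3, -3]]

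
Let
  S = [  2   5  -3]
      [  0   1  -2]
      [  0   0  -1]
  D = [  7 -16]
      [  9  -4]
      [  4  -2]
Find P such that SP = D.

P = [[-5, -5], [1, 0], [-4, 2]]

S is on the left of P, so left-multiply by S⁻¹: P = S⁻¹D.
det S = -2; the adjugate gives S⁻¹ = [[1/2, -5/2, 7/2], [0, 1, -2], [0, 0, -1]].
P = S⁻¹D = [[1/2, -5/2, 7/2], [0, 1, -2], [0, 0, -1]] · [[7, -16], [9, -4], [4, -2]] = [[-5, -5], [1, 0], [-4, 2]].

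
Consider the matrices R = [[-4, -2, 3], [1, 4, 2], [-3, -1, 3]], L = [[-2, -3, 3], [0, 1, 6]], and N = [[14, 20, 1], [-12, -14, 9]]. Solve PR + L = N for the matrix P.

PR = N − L = [[16, 23, -2], [-12, -15, 3]].
Right-multiplying both sides by R⁻¹ gives P = (N − L)R⁻¹.
det R = -5; the adjugate gives R⁻¹ = [[-14/5, -3/5, 16/5], [9/5, 3/5, -11/5], [-11/5, -2/5, 14/5]].
P = (N − L)R⁻¹ = [[1, 5, -5], [0, -3, 3]].

P = [[1, 5, -5], [0, -3, 3]]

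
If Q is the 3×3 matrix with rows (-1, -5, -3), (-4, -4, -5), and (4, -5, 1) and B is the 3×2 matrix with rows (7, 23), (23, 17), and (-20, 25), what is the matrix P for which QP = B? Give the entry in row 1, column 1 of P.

Since Q multiplies P on the left, P = Q⁻¹B.
det Q = 1; the adjugate gives Q⁻¹ = [[-29, 20, 13], [-16, 11, 7], [36, -25, -16]].
P = Q⁻¹B = [[-29, 20, 13], [-16, 11, 7], [36, -25, -16]] · [[7, 23], [23, 17], [-20, 25]] = [[-3, -2], [1, -6], [-3, 3]].

-3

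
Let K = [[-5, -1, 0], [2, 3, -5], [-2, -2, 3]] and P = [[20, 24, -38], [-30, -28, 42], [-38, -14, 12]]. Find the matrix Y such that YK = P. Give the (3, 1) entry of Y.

6

Since K sits to the right of Y, Y = PK⁻¹.
det K = 1; the adjugate gives K⁻¹ = [[-1, 3, 5], [4, -15, -25], [2, -8, -13]].
Y = PK⁻¹ = [[20, 24, -38], [-30, -28, 42], [-38, -14, 12]] · [[-1, 3, 5], [4, -15, -25], [2, -8, -13]] = [[0, 4, -6], [2, -6, 4], [6, 0, 4]].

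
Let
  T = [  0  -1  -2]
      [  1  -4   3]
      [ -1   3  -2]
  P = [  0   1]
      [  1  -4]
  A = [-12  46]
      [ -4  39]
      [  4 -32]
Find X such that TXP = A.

Isolating X: multiply by T⁻¹ from the left and P⁻¹ from the right, so X = T⁻¹AP⁻¹.
det T = 3, so T⁻¹ = [[-1/3, -8/3, -11/3], [-1/3, -2/3, -2/3], [-1/3, 1/3, 1/3]].
det P = -1; the adjugate gives P⁻¹ = [[4, 1], [1, 0]].
T⁻¹A = [[0, -2], [4, -20], [4, -13]].
X = (T⁻¹A)P⁻¹ = [[-2, 0], [-4, 4], [3, 4]].

X = [[-2, 0], [-4, 4], [3, 4]]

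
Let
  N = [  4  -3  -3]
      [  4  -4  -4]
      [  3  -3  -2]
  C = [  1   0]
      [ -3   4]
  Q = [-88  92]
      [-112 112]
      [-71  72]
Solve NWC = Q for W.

Left-multiply by N⁻¹ and right-multiply by C⁻¹: W = N⁻¹QC⁻¹.
N has determinant -4; N⁻¹ = [[1, -3/4, 0], [1, -1/4, -1], [0, -3/4, 1]].
det C = 4; the adjugate gives C⁻¹ = [[1, 0], [3/4, 1/4]].
N⁻¹Q = [[-4, 8], [11, -8], [13, -12]].
W = (N⁻¹Q)C⁻¹ = [[2, 2], [5, -2], [4, -3]].

W = [[2, 2], [5, -2], [4, -3]]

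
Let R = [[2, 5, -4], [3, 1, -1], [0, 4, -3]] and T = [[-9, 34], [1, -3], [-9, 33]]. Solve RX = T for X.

X = [[1, -4], [-3, 6], [-1, -3]]

R is on the left of X, so left-multiply by R⁻¹: X = R⁻¹T.
det R = -1; the adjugate gives R⁻¹ = [[-1, 1, 1], [-9, 6, 10], [-12, 8, 13]].
X = R⁻¹T = [[-1, 1, 1], [-9, 6, 10], [-12, 8, 13]] · [[-9, 34], [1, -3], [-9, 33]] = [[1, -4], [-3, 6], [-1, -3]].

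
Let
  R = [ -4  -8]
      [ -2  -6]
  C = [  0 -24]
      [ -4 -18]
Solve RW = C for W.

W = [[-4, 0], [2, 3]]

R is on the left of W, so left-multiply by R⁻¹: W = R⁻¹C.
det R = 8; the adjugate gives R⁻¹ = [[-3/4, 1], [1/4, -1/2]].
W = R⁻¹C = [[-3/4, 1], [1/4, -1/2]] · [[0, -24], [-4, -18]] = [[-4, 0], [2, 3]].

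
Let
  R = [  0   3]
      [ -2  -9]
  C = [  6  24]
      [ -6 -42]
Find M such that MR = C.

M = [[-1, -3], [-5, 3]]

R is on the right of M, so right-multiply by R⁻¹: M = CR⁻¹.
det R = 6; the adjugate gives R⁻¹ = [[-3/2, -1/2], [1/3, 0]].
M = CR⁻¹ = [[6, 24], [-6, -42]] · [[-3/2, -1/2], [1/3, 0]] = [[-1, -3], [-5, 3]].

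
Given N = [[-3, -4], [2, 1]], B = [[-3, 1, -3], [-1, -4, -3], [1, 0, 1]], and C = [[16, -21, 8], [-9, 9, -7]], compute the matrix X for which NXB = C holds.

Left-multiply by N⁻¹ and right-multiply by B⁻¹: X = N⁻¹CB⁻¹.
det N = 5; the adjugate gives N⁻¹ = [[1/5, 4/5], [-2/5, -3/5]].
det B = -2, so B⁻¹ = [[2, 1/2, 15/2], [1, 0, 3], [-2, -1/2, -13/2]].
N⁻¹C = [[-4, 3, -4], [-1, 3, 1]].
X = (N⁻¹C)B⁻¹ = [[3, 0, 5], [-1, -1, -5]].

X = [[3, 0, 5], [-1, -1, -5]]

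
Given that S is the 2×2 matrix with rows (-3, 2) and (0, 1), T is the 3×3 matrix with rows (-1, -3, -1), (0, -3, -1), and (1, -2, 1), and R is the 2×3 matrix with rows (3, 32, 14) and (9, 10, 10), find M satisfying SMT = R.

M = [[-3, 3, 2], [-5, -1, 4]]

M = S⁻¹RT⁻¹ (apply S⁻¹ on the left and T⁻¹ on the right).
S has determinant -3; S⁻¹ = [[-1/3, 2/3], [0, 1]].
det T = 5, so T⁻¹ = [[-1, 1, 0], [-1/5, 0, -1/5], [3/5, -1, 3/5]].
S⁻¹R = [[5, -4, 2], [9, 10, 10]].
M = (S⁻¹R)T⁻¹ = [[-3, 3, 2], [-5, -1, 4]].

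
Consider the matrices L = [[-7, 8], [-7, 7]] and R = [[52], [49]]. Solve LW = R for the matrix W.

Left-multiplying both sides by L⁻¹ gives W = L⁻¹R.
L has determinant 7; L⁻¹ = [[1, -8/7], [1, -1]].
W = L⁻¹R = [[1, -8/7], [1, -1]] · [[52], [49]] = [[-4], [3]].

W = [[-4], [3]]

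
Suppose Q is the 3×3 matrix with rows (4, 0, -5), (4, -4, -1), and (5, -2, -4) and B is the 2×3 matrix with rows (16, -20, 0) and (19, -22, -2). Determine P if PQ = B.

P = [[-1, 5, 0], [0, 6, -1]]

Since Q sits to the right of P, P = BQ⁻¹.
det Q = -4, so Q⁻¹ = [[-7/2, -5/2, 5], [-11/4, -9/4, 4], [-3, -2, 4]].
P = BQ⁻¹ = [[16, -20, 0], [19, -22, -2]] · [[-7/2, -5/2, 5], [-11/4, -9/4, 4], [-3, -2, 4]] = [[-1, 5, 0], [0, 6, -1]].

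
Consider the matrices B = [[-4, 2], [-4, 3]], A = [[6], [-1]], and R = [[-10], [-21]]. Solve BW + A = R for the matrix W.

W = [[2], [-4]]

BW = R − A = [[-16], [-20]].
Since B multiplies W on the left, W = B⁻¹(R − A).
det B = -4, so B⁻¹ = [[-3/4, 1/2], [-1, 1]].
W = B⁻¹(R − A) = [[2], [-4]].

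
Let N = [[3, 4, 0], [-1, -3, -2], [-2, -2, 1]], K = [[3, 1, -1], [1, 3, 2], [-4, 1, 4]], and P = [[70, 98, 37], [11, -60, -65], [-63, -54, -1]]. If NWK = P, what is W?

W = N⁻¹PK⁻¹ (apply N⁻¹ on the left and K⁻¹ on the right).
det N = -1; the adjugate gives N⁻¹ = [[7, 4, 8], [-5, -3, -6], [4, 2, 5]].
det K = 5; the adjugate gives K⁻¹ = [[2, -1, 1], [-12/5, 8/5, -7/5], [13/5, -7/5, 8/5]].
N⁻¹P = [[30, 14, -9], [-5, 14, 16], [-13, 2, 13]].
W = (N⁻¹P)K⁻¹ = [[3, 5, -4], [-2, 5, 1], [3, -2, 5]].

W = [[3, 5, -4], [-2, 5, 1], [3, -2, 5]]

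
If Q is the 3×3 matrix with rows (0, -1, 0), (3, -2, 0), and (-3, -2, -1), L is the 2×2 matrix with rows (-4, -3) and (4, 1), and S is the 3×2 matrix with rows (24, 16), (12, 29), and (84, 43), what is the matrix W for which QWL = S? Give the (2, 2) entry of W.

Left-multiply by Q⁻¹ and right-multiply by L⁻¹: W = Q⁻¹SL⁻¹.
det Q = -3, so Q⁻¹ = [[-2/3, 1/3, 0], [-1, 0, 0], [4, -1, -1]].
det L = 8; the adjugate gives L⁻¹ = [[1/8, 3/8], [-1/2, -1/2]].
Q⁻¹S = [[-12, -1], [-24, -16], [0, -8]].
W = (Q⁻¹S)L⁻¹ = [[-1, -4], [5, -1], [4, 4]].

-1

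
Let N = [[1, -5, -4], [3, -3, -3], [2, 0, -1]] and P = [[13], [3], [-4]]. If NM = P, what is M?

M = [[-2], [-3], [0]]

Left-multiplying both sides by N⁻¹ gives M = N⁻¹P.
det N = -6; the adjugate gives N⁻¹ = [[-1/2, 5/6, -1/2], [1/2, -7/6, 3/2], [-1, 5/3, -2]].
M = N⁻¹P = [[-1/2, 5/6, -1/2], [1/2, -7/6, 3/2], [-1, 5/3, -2]] · [[13], [3], [-4]] = [[-2], [-3], [0]].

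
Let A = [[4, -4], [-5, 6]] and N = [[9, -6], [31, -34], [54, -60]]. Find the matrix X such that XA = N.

X = [[6, 3], [4, -3], [6, -6]]

Right-multiplying both sides by A⁻¹ gives X = NA⁻¹.
det A = 4; the adjugate gives A⁻¹ = [[3/2, 1], [5/4, 1]].
X = NA⁻¹ = [[9, -6], [31, -34], [54, -60]] · [[3/2, 1], [5/4, 1]] = [[6, 3], [4, -3], [6, -6]].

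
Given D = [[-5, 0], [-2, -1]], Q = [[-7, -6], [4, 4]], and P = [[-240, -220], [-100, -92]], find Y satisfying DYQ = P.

Isolating Y: multiply by D⁻¹ from the left and Q⁻¹ from the right, so Y = D⁻¹PQ⁻¹.
det D = 5, so D⁻¹ = [[-1/5, 0], [2/5, -1]].
Q has determinant -4; Q⁻¹ = [[-1, -3/2], [1, 7/4]].
D⁻¹P = [[48, 44], [4, 4]].
Y = (D⁻¹P)Q⁻¹ = [[-4, 5], [0, 1]].

Y = [[-4, 5], [0, 1]]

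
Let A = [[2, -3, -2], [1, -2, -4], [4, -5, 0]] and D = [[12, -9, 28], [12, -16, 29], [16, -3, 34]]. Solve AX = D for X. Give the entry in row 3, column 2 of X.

Left-multiplying both sides by A⁻¹ gives X = A⁻¹D.
det A = 2; the adjugate gives A⁻¹ = [[-10, 5, 4], [-8, 4, 3], [3/2, -1, -1/2]].
X = A⁻¹D = [[-10, 5, 4], [-8, 4, 3], [3/2, -1, -1/2]] · [[12, -9, 28], [12, -16, 29], [16, -3, 34]] = [[4, -2, 1], [0, -1, -6], [-2, 4, -4]].

4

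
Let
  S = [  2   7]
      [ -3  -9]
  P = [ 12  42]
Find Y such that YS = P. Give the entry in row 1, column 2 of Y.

0

S is on the right of Y, so right-multiply by S⁻¹: Y = PS⁻¹.
det S = 3, so S⁻¹ = [[-3, -7/3], [1, 2/3]].
Y = PS⁻¹ = [[12, 42]] · [[-3, -7/3], [1, 2/3]] = [[6, 0]].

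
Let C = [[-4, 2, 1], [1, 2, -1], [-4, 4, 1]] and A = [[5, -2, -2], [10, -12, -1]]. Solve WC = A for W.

C is on the right of W, so right-multiply by C⁻¹: W = AC⁻¹.
C has determinant -6; C⁻¹ = [[-1, -1/3, 2/3], [-1/2, 0, 1/2], [-2, -4/3, 5/3]].
W = AC⁻¹ = [[5, -2, -2], [10, -12, -1]] · [[-1, -1/3, 2/3], [-1/2, 0, 1/2], [-2, -4/3, 5/3]] = [[0, 1, -1], [-2, -2, -1]].

W = [[0, 1, -1], [-2, -2, -1]]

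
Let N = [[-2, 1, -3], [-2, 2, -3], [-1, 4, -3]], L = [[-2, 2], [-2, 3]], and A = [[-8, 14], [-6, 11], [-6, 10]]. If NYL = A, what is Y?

Y = [[1, 1], [0, -1], [0, -3]]

Y = N⁻¹AL⁻¹ (apply N⁻¹ on the left and L⁻¹ on the right).
det N = 3; the adjugate gives N⁻¹ = [[2, -3, 1], [-1, 1, 0], [-2, 7/3, -2/3]].
det L = -2; the adjugate gives L⁻¹ = [[-3/2, 1], [-1, 1]].
N⁻¹A = [[-4, 5], [2, -3], [6, -9]].
Y = (N⁻¹A)L⁻¹ = [[1, 1], [0, -1], [0, -3]].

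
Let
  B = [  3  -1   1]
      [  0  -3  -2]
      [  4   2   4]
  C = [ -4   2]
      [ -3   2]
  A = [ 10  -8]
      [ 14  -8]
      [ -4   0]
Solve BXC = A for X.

X = [[2, -4], [2, -2], [-2, 4]]

Left-multiply by B⁻¹ and right-multiply by C⁻¹: X = B⁻¹AC⁻¹.
det B = -4; the adjugate gives B⁻¹ = [[2, -3/2, -5/4], [2, -2, -3/2], [-3, 5/2, 9/4]].
C has determinant -2; C⁻¹ = [[-1, 1], [-3/2, 2]].
B⁻¹A = [[4, -4], [-2, 0], [-4, 4]].
X = (B⁻¹A)C⁻¹ = [[2, -4], [2, -2], [-2, 4]].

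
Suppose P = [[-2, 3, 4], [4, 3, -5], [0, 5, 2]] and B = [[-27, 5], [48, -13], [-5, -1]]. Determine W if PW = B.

P is on the left of W, so left-multiply by P⁻¹: W = P⁻¹B.
det P = -6; the adjugate gives P⁻¹ = [[-31/6, -7/3, 9/2], [4/3, 2/3, -1], [-10/3, -5/3, 3]].
W = P⁻¹B = [[-31/6, -7/3, 9/2], [4/3, 2/3, -1], [-10/3, -5/3, 3]] · [[-27, 5], [48, -13], [-5, -1]] = [[5, 0], [1, -1], [-5, 2]].

W = [[5, 0], [1, -1], [-5, 2]]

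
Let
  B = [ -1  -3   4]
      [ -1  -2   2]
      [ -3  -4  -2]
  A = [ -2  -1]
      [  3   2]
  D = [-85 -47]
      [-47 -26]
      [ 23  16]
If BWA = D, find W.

Isolating W: multiply by B⁻¹ from the left and A⁻¹ from the right, so W = B⁻¹DA⁻¹.
det B = 4, so B⁻¹ = [[3, -11/2, 1/2], [-2, 7/2, -1/2], [-1/2, 5/4, -1/4]].
det A = -1, so A⁻¹ = [[-2, -1], [3, 2]].
B⁻¹D = [[15, 10], [-6, -5], [-22, -13]].
W = (B⁻¹D)A⁻¹ = [[0, 5], [-3, -4], [5, -4]].

W = [[0, 5], [-3, -4], [5, -4]]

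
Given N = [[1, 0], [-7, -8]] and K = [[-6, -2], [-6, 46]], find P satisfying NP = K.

N is on the left of P, so left-multiply by N⁻¹: P = N⁻¹K.
N has determinant -8; N⁻¹ = [[1, 0], [-7/8, -1/8]].
P = N⁻¹K = [[1, 0], [-7/8, -1/8]] · [[-6, -2], [-6, 46]] = [[-6, -2], [6, -4]].

P = [[-6, -2], [6, -4]]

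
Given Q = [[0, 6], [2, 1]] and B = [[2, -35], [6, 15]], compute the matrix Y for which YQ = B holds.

Q is on the right of Y, so right-multiply by Q⁻¹: Y = BQ⁻¹.
det Q = -12; the adjugate gives Q⁻¹ = [[-1/12, 1/2], [1/6, 0]].
Y = BQ⁻¹ = [[2, -35], [6, 15]] · [[-1/12, 1/2], [1/6, 0]] = [[-6, 1], [2, 3]].

Y = [[-6, 1], [2, 3]]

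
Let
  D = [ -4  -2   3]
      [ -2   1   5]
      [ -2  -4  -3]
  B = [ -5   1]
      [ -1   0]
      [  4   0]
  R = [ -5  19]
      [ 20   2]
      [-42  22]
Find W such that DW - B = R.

DW = R + B = [[-10, 20], [19, 2], [-38, 22]].
Since D multiplies W on the left, W = D⁻¹(R + B).
det D = -6; the adjugate gives D⁻¹ = [[-17/6, 3, 13/6], [8/3, -3, -7/3], [-5/3, 2, 4/3]].
W = D⁻¹(R + B) = [[3, -3], [5, -4], [4, 0]].

W = [[3, -3], [5, -4], [4, 0]]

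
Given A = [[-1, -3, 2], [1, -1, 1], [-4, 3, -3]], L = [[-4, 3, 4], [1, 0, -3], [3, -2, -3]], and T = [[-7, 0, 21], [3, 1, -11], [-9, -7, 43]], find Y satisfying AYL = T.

Y = [[2, 5, 1], [-4, 0, -1], [-5, -1, -1]]

Left-multiply by A⁻¹ and right-multiply by L⁻¹: Y = A⁻¹TL⁻¹.
A has determinant 1; A⁻¹ = [[0, -3, -1], [-1, 11, 3], [-1, 15, 4]].
det L = -2; the adjugate gives L⁻¹ = [[3, -1/2, 9/2], [3, 0, 4], [1, -1/2, 3/2]].
A⁻¹T = [[0, 4, -10], [13, -10, -13], [16, -13, -14]].
Y = (A⁻¹T)L⁻¹ = [[2, 5, 1], [-4, 0, -1], [-5, -1, -1]].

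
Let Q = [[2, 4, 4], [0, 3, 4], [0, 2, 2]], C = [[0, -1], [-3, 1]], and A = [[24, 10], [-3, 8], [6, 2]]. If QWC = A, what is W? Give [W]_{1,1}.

-5

Isolating W: multiply by Q⁻¹ from the left and C⁻¹ from the right, so W = Q⁻¹AC⁻¹.
Q has determinant -4; Q⁻¹ = [[1/2, 0, -1], [0, -1, 2], [0, 1, -3/2]].
det C = -3; the adjugate gives C⁻¹ = [[-1/3, -1/3], [-1, 0]].
Q⁻¹A = [[6, 3], [15, -4], [-12, 5]].
W = (Q⁻¹A)C⁻¹ = [[-5, -2], [-1, -5], [-1, 4]].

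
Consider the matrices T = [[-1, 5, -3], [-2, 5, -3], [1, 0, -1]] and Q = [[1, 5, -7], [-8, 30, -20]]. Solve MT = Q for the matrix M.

T is on the right of M, so right-multiply by T⁻¹: M = QT⁻¹.
det T = -5, so T⁻¹ = [[1, -1, 0], [1, -4/5, -3/5], [1, -1, -1]].
M = QT⁻¹ = [[1, 5, -7], [-8, 30, -20]] · [[1, -1, 0], [1, -4/5, -3/5], [1, -1, -1]] = [[-1, 2, 4], [2, 4, 2]].

M = [[-1, 2, 4], [2, 4, 2]]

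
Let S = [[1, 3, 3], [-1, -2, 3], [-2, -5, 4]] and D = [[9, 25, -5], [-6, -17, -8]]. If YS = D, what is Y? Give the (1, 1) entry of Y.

Since S sits to the right of Y, Y = DS⁻¹.
S has determinant 4; S⁻¹ = [[7/4, -27/4, 15/4], [-1/2, 5/2, -3/2], [1/4, -1/4, 1/4]].
Y = DS⁻¹ = [[9, 25, -5], [-6, -17, -8]] · [[7/4, -27/4, 15/4], [-1/2, 5/2, -3/2], [1/4, -1/4, 1/4]] = [[2, 3, -5], [-4, 0, 1]].

2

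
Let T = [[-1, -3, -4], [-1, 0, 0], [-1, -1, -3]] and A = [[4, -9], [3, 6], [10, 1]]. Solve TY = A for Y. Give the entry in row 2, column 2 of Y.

5

T is on the left of Y, so left-multiply by T⁻¹: Y = T⁻¹A.
det T = 5; the adjugate gives T⁻¹ = [[0, -1, 0], [-3/5, -1/5, 4/5], [1/5, 2/5, -3/5]].
Y = T⁻¹A = [[0, -1, 0], [-3/5, -1/5, 4/5], [1/5, 2/5, -3/5]] · [[4, -9], [3, 6], [10, 1]] = [[-3, -6], [5, 5], [-4, 0]].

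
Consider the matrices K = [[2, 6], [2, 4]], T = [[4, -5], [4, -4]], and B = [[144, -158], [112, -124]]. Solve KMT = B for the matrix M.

M = [[4, 2], [1, 3]]

Isolating M: multiply by K⁻¹ from the left and T⁻¹ from the right, so M = K⁻¹BT⁻¹.
det K = -4, so K⁻¹ = [[-1, 3/2], [1/2, -1/2]].
det T = 4, so T⁻¹ = [[-1, 5/4], [-1, 1]].
K⁻¹B = [[24, -28], [16, -17]].
M = (K⁻¹B)T⁻¹ = [[4, 2], [1, 3]].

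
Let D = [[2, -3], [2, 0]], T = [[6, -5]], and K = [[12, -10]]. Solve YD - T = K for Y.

YD = K + T = [[18, -15]].
D is on the right of Y, so right-multiply by D⁻¹: Y = (K + T)D⁻¹.
det D = 6, so D⁻¹ = [[0, 1/2], [-1/3, 1/3]].
Y = (K + T)D⁻¹ = [[5, 4]].

Y = [[5, 4]]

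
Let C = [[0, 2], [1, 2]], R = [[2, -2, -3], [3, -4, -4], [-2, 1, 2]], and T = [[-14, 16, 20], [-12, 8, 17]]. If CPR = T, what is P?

P = [[-3, 4, 2], [-2, -1, 0]]

P = C⁻¹TR⁻¹ (apply C⁻¹ on the left and R⁻¹ on the right).
C has determinant -2; C⁻¹ = [[-1, 1], [1/2, 0]].
det R = 3, so R⁻¹ = [[-4/3, 1/3, -4/3], [2/3, -2/3, -1/3], [-5/3, 2/3, -2/3]].
C⁻¹T = [[2, -8, -3], [-7, 8, 10]].
P = (C⁻¹T)R⁻¹ = [[-3, 4, 2], [-2, -1, 0]].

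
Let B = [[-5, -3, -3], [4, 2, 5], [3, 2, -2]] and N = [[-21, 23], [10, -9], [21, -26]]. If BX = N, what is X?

X = [[3, -4], [4, -4], [-2, 3]]

Since B multiplies X on the left, X = B⁻¹N.
B has determinant -5; B⁻¹ = [[14/5, 12/5, 9/5], [-23/5, -19/5, -13/5], [-2/5, -1/5, -2/5]].
X = B⁻¹N = [[14/5, 12/5, 9/5], [-23/5, -19/5, -13/5], [-2/5, -1/5, -2/5]] · [[-21, 23], [10, -9], [21, -26]] = [[3, -4], [4, -4], [-2, 3]].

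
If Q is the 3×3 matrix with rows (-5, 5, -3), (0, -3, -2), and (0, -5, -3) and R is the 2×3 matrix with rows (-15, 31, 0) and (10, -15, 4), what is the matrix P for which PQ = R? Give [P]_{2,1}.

-2

Q is on the right of P, so right-multiply by Q⁻¹: P = RQ⁻¹.
det Q = 5, so Q⁻¹ = [[-1/5, 6, -19/5], [0, 3, -2], [0, -5, 3]].
P = RQ⁻¹ = [[-15, 31, 0], [10, -15, 4]] · [[-1/5, 6, -19/5], [0, 3, -2], [0, -5, 3]] = [[3, 3, -5], [-2, -5, 4]].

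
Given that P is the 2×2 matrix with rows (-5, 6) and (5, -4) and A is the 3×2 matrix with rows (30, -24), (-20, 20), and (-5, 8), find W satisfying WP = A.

W = [[0, 6], [2, -2], [2, 1]]

Right-multiplying both sides by P⁻¹ gives W = AP⁻¹.
P has determinant -10; P⁻¹ = [[2/5, 3/5], [1/2, 1/2]].
W = AP⁻¹ = [[30, -24], [-20, 20], [-5, 8]] · [[2/5, 3/5], [1/2, 1/2]] = [[0, 6], [2, -2], [2, 1]].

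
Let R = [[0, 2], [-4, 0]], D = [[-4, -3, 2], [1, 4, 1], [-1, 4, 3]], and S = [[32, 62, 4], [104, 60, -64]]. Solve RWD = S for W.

W = [[5, -3, 3], [-5, 0, 4]]

Left-multiply by R⁻¹ and right-multiply by D⁻¹: W = R⁻¹SD⁻¹.
R has determinant 8; R⁻¹ = [[0, -1/4], [1/2, 0]].
det D = -4; the adjugate gives D⁻¹ = [[-2, -17/4, 11/4], [1, 5/2, -3/2], [-2, -19/4, 13/4]].
R⁻¹S = [[-26, -15, 16], [16, 31, 2]].
W = (R⁻¹S)D⁻¹ = [[5, -3, 3], [-5, 0, 4]].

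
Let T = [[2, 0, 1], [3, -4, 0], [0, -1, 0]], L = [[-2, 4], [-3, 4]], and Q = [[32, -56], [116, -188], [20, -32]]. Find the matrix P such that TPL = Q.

P = [[-3, -2], [4, 4], [-4, 0]]

Left-multiply by T⁻¹ and right-multiply by L⁻¹: P = T⁻¹QL⁻¹.
T has determinant -3; T⁻¹ = [[0, 1/3, -4/3], [0, 0, -1], [1, -2/3, 8/3]].
L has determinant 4; L⁻¹ = [[1, -1], [3/4, -1/2]].
T⁻¹Q = [[12, -20], [-20, 32], [8, -16]].
P = (T⁻¹Q)L⁻¹ = [[-3, -2], [4, 4], [-4, 0]].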